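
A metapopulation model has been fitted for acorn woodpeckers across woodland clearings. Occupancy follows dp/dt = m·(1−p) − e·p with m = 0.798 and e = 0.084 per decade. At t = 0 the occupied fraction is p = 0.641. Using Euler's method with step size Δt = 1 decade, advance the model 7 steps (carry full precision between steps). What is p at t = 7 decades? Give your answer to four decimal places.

0.9048

Update rule: p ← p + [m·(1−p) − e·p]·Δt with Δt = 1.
t = 1: p = 0.64100 + (+0.23264) = 0.87364
t = 2: p = 0.87364 + (+0.02745) = 0.90109
t = 3: p = 0.90109 + (+0.00324) = 0.90433
t = 4: p = 0.90433 + (+0.00038) = 0.90471
t = 5: p = 0.90471 + (+0.00005) = 0.90476
t = 6: p = 0.90476 + (+0.00001) = 0.90476
t = 7: p = 0.90476 + (+0.00000) = 0.90476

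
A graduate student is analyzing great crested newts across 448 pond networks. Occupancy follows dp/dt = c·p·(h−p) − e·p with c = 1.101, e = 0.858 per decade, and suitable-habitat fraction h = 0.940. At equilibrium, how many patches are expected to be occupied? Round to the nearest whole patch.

p* = h − e/c = 0.940 − 0.7793 = 0.1607.
Expected occupied patches = N × p* = 448 × 0.1607 = 72.00 ≈ 72.

72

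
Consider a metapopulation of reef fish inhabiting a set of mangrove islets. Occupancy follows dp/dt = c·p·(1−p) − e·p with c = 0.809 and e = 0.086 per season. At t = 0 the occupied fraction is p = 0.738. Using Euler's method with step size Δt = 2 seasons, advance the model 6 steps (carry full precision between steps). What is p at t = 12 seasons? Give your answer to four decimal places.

Update rule: p ← p + [c·p·(1−p) − e·p]·Δt with Δt = 2.
p: 0.73800 → 0.92391  (Δp = +0.18591)
p: 0.92391 → 0.87874  (Δp = -0.04517)
p: 0.87874 → 0.90000  (Δp = +0.02126)
p: 0.90000 → 0.89082  (Δp = -0.00919)
p: 0.89082 → 0.89497  (Δp = +0.00415)
p: 0.89497 → 0.89313  (Δp = -0.00184)

0.8931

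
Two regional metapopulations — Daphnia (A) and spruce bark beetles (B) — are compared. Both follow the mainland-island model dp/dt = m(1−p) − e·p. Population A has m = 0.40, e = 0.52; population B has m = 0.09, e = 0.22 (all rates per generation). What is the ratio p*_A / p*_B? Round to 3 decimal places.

A: p*_A = m/(m+e) = 0.40/0.9200 = 0.4348.
B: p*_B = 0.09/0.3100 = 0.2903.
p*_A / p*_B = 0.4348/0.2903 = 1.4976.

1.498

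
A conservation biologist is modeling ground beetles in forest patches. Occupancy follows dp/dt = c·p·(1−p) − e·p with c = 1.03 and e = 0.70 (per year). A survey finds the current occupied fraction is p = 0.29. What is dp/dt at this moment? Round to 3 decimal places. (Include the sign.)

0.009

Colonization term: c·p·(1−p) = 1.03×0.29×0.7100 = 0.21208.
Extinction term: e·p = 0.20300.
dp/dt = 0.21208 − 0.20300 = 0.00908.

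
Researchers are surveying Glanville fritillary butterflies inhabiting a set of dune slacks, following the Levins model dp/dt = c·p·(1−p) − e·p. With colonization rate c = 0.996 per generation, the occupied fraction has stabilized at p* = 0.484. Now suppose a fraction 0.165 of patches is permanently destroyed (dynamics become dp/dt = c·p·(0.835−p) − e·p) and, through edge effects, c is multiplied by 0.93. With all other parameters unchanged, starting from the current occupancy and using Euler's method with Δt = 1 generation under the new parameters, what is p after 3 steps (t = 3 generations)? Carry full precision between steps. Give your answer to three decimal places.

Balance c(1−p*) = e gives e = 0.996×(1 − 0.48400) = 0.51394.
Starting from p₀ = 0.48400; update p ← p + (dp/dt)·Δt with the new parameters.
p: 0.48400 → 0.39262  (Δp = -0.09138)
p: 0.39262 → 0.35172  (Δp = -0.04090)
p: 0.35172 → 0.32841  (Δp = -0.02331)

0.328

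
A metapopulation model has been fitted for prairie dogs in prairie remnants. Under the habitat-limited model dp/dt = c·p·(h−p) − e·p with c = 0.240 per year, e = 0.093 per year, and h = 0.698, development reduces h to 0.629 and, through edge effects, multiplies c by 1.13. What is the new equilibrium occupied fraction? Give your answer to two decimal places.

0.29

Before: p* = h − e/c = 0.698 − 0.093/0.240 = 0.698 − 0.3875 = 0.3105.
After: c = 0.2712, e = 0.093, h = 0.629; p* = 0.629 − 0.093/0.2712 = 0.2861.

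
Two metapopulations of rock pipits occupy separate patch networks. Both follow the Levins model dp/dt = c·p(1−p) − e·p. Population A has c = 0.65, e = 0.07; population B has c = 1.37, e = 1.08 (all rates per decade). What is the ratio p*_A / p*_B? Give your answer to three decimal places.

4.215

A: p*_A = 1 − 0.07/0.65 = 0.8923.
B: p*_B = 1 − 1.08/1.37 = 0.2117.
p*_A / p*_B = 0.8923/0.2117 = 4.2154.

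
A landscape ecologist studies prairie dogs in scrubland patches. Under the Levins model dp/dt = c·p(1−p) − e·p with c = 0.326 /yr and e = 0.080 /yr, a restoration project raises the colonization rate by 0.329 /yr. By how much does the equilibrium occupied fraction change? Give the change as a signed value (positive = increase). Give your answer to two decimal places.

0.12

Before: p* = 1 − 0.080/0.326 = 0.7546.
After the change, c = 0.655, e = 0.08, so p* = 1 − 0.08/0.655 = 0.8779.
Δp* = 0.8779 − 0.7546 = +0.1233.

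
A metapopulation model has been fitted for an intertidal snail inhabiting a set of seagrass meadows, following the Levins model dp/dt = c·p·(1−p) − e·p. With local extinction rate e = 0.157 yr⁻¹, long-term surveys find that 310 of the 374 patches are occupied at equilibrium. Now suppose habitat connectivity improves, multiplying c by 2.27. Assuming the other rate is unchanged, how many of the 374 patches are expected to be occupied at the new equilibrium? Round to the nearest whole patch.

Observed p* = 310/374 = 0.82888.
Balance c(1−p*) = e gives c = e/(1 − 0.82888) = 0.157/0.17112 = 0.91748.
New p* = 1 − e/c = 1 − 0.15700/2.08268 = 0.92462.
Expected occupied = 374 × 0.92462 = 345.81 ≈ 346.

346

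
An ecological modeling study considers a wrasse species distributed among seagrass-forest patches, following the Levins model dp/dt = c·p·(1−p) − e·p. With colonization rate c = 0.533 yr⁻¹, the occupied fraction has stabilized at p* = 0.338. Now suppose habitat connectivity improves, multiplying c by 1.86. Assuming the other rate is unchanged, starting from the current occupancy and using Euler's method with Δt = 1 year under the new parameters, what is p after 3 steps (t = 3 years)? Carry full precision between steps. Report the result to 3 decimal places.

0.590

Balance c(1−p*) = e gives e = 0.533×(1 − 0.33800) = 0.35285.
Starting from p₀ = 0.33800; update p ← p + (dp/dt)·Δt with the new parameters.
p: 0.33800 → 0.44057  (Δp = +0.10257)
p: 0.44057 → 0.52946  (Δp = +0.08889)
p: 0.52946 → 0.58962  (Δp = +0.06017)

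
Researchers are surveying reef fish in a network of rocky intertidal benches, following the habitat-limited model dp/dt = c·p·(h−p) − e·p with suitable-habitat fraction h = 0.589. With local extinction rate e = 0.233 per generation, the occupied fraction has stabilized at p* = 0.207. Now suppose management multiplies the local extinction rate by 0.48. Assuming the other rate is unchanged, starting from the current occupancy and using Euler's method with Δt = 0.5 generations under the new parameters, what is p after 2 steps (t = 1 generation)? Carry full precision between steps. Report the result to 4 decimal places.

Balance c(h−p*) = e gives c = e/(0.589 − 0.20700) = 0.233/0.38200 = 0.60995.
Starting from p₀ = 0.20700; update p ← p + (dp/dt)·Δt with the new parameters.
  1  |  dp/dt·Δt = +0.012540  |  p_1 = 0.219540
  2  |  dp/dt·Δt = +0.012460  |  p_2 = 0.232000

0.2320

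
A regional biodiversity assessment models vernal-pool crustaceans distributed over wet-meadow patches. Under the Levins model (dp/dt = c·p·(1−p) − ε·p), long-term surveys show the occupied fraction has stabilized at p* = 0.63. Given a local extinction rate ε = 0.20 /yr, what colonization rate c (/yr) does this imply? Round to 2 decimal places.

0.54

At equilibrium c(1−p*) = ε, so c = ε/(1−p*).
c = 0.20/(1 − 0.63) = 0.20/0.3700 = 0.5405.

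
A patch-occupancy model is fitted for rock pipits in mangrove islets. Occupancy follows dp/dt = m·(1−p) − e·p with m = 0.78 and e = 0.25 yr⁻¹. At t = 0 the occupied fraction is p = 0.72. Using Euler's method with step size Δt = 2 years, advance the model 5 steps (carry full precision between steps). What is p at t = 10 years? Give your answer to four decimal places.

0.8072

Update rule: p ← p + [m·(1−p) − e·p]·Δt with Δt = 2.
t = 2: p = 0.72000 + (+0.07680) = 0.79680
t = 4: p = 0.79680 + (-0.08141) = 0.71539
t = 6: p = 0.71539 + (+0.08629) = 0.80168
t = 8: p = 0.80168 + (-0.09147) = 0.71021
t = 10: p = 0.71021 + (+0.09696) = 0.80717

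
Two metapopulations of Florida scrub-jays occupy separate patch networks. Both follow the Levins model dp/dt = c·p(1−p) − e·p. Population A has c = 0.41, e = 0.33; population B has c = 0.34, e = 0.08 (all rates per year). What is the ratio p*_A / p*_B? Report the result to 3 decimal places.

A: p*_A = 1 − 0.33/0.41 = 0.1951.
B: p*_B = 1 − 0.08/0.34 = 0.7647.
p*_A / p*_B = 0.1951/0.7647 = 0.2552.

0.255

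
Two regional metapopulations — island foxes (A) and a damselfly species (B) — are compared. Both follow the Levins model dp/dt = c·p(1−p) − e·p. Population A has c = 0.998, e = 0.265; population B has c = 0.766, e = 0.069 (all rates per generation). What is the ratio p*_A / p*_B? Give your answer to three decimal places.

A: p*_A = 1 − 0.265/0.998 = 0.7345.
B: p*_B = 1 − 0.069/0.766 = 0.9099.
p*_A / p*_B = 0.7345/0.9099 = 0.8072.

0.807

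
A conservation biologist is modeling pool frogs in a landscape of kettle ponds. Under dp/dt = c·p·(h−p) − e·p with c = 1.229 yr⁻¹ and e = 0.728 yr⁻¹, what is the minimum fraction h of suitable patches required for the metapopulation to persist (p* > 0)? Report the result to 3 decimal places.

p* = h − e/c is positive only when h > e/c.
h_min = e/c = 0.728/1.229 = 0.5924.

0.592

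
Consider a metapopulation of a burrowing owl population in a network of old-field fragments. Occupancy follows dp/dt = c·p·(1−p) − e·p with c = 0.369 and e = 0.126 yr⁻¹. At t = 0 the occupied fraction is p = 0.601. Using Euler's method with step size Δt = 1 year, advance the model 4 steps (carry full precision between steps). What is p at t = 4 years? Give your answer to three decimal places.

Update rule: p ← p + [c·p·(1−p) − e·p]·Δt with Δt = 1.
t = 1: p = 0.60100 + (+0.01276) = 0.61376
t = 2: p = 0.61376 + (+0.01014) = 0.62390
t = 3: p = 0.62390 + (+0.00797) = 0.63187
t = 4: p = 0.63187 + (+0.00622) = 0.63809

0.638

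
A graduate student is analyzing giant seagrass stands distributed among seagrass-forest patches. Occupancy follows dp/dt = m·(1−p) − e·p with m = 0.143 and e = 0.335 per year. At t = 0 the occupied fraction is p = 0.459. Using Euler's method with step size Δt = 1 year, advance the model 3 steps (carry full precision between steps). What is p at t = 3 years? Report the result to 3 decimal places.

Update rule: p ← p + [m·(1−p) − e·p]·Δt with Δt = 1.
p: 0.45900 → 0.38260  (Δp = -0.07640)
p: 0.38260 → 0.34272  (Δp = -0.03988)
p: 0.34272 → 0.32190  (Δp = -0.02082)

0.322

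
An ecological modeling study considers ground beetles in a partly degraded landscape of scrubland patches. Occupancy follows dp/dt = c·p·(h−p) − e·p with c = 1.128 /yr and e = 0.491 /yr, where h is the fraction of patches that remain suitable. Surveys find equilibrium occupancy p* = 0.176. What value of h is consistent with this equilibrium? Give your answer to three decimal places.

0.611

At equilibrium c(h−p*) = e, so h = p* + e/c.
h = 0.176 + 0.491/1.128 = 0.176 + 0.4353 = 0.6113.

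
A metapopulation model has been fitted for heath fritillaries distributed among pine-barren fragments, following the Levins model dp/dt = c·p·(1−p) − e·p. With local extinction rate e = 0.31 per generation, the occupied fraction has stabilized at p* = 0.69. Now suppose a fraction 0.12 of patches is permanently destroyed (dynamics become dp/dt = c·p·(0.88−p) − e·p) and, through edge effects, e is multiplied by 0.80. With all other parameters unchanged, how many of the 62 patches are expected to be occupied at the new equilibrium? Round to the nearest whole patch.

39

Balance c(1−p*) = e gives c = e/(1 − 0.69000) = 0.31/0.31000 = 1.00000.
New p* = 0.88 − e/c = 0.88 − 0.24800/1.00000 = 0.63200.
Expected occupied = 62 × 0.63200 = 39.18 ≈ 39.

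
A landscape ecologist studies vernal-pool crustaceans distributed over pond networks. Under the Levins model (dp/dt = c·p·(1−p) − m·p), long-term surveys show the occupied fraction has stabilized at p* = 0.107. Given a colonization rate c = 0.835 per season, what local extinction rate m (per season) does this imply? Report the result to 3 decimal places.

0.746

At equilibrium c(1−p*) = m.
m = 0.835 × (1 − 0.107) = 0.835 × 0.8930 = 0.7457.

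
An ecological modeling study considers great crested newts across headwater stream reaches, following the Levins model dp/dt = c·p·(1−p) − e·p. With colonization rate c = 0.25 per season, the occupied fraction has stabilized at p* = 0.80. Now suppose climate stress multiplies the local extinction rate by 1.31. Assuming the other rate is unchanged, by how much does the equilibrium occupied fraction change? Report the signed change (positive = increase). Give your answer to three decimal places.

Balance c(1−p*) = e gives e = 0.25×(1 − 0.80000) = 0.05000.
New p* = 1 − e/c = 1 − 0.06550/0.25000 = 0.73800.
Δp* = 0.73800 − 0.80000 = -0.06200.

-0.062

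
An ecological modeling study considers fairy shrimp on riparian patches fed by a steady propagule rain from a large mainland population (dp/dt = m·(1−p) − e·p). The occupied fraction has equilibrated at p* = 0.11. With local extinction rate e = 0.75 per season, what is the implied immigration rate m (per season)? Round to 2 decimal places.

At equilibrium m(1−p*) = e·p*, so m = e·p*/(1−p*).
m = 0.75 × 0.11 / 0.8900 = 0.0825/0.8900 = 0.0927.

0.09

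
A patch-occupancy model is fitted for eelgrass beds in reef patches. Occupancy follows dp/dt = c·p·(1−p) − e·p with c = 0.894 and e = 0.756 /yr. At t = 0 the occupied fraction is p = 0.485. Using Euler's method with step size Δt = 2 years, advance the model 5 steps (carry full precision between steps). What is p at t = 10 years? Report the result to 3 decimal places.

Update rule: p ← p + [c·p·(1−p) − e·p]·Δt with Δt = 2.
t = 2: p = 0.48500 + (-0.28672) = 0.19828
t = 4: p = 0.19828 + (-0.01557) = 0.18271
t = 6: p = 0.18271 + (-0.00926) = 0.17345
t = 8: p = 0.17345 + (-0.00592) = 0.16753
t = 10: p = 0.16753 + (-0.00394) = 0.16359

0.164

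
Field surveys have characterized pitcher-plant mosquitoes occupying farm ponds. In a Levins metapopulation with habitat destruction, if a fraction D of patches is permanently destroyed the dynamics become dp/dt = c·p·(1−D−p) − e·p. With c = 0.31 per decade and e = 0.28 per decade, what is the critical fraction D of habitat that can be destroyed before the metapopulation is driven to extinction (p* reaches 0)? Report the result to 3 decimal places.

The nontrivial equilibrium is p* = (1−D) − e/c; extinction occurs when this hits zero.
So D_crit = 1 − e/c = 1 − 0.28/0.31 = 1 − 0.9032 = 0.0968.
Note this equals the original equilibrium occupancy — the Levins extinction-debt result.

0.097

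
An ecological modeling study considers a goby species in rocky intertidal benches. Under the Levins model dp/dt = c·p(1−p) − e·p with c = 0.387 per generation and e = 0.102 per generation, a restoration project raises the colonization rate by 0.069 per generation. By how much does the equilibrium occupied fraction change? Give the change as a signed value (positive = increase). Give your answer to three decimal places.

Before: p* = 1 − 0.102/0.387 = 0.7364.
After the change, c = 0.456, e = 0.102, so p* = 1 − 0.102/0.456 = 0.7763.
Δp* = 0.7763 − 0.7364 = +0.0399.

0.040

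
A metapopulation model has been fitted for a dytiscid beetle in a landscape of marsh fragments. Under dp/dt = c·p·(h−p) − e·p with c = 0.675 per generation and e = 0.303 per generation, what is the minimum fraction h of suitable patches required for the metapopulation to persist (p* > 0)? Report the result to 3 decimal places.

0.449

p* = h − e/c is positive only when h > e/c.
h_min = e/c = 0.303/0.675 = 0.4489.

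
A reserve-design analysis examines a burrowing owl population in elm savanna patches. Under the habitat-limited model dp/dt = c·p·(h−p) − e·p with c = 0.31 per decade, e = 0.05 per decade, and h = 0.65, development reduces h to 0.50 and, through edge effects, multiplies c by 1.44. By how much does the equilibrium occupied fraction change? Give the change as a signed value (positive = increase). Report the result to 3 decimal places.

Before: p* = h − e/c = 0.65 − 0.05/0.31 = 0.65 − 0.1613 = 0.4887.
After: c = 0.4464, e = 0.05, h = 0.50; p* = 0.50 − 0.05/0.4464 = 0.3880.
Δp* = 0.3880 − 0.4887 = -0.1007.

-0.101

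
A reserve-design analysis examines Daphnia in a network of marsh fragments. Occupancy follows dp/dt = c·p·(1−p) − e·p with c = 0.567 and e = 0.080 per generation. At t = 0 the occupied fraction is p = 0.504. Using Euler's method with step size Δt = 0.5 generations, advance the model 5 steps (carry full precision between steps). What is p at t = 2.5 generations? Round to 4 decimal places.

Update rule: p ← p + [c·p·(1−p) − e·p]·Δt with Δt = 0.5.
  1  |  dp/dt·Δt = +0.050710  |  p_1 = 0.554710
  2  |  dp/dt·Δt = +0.047838  |  p_2 = 0.602548
  3  |  dp/dt·Δt = +0.043792  |  p_3 = 0.646340
  4  |  dp/dt·Δt = +0.038950  |  p_4 = 0.685290
  5  |  dp/dt·Δt = +0.033730  |  p_5 = 0.719020

0.7190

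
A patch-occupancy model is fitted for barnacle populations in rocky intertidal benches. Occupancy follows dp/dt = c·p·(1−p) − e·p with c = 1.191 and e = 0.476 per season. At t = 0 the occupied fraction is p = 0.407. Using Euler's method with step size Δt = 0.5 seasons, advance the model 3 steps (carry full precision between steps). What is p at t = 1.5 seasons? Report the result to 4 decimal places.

Update rule: p ← p + [c·p·(1−p) − e·p]·Δt with Δt = 0.5.
t = 0.5: p = 0.40700 + (+0.04686) = 0.45386
t = 1: p = 0.45386 + (+0.03959) = 0.49345
t = 1.5: p = 0.49345 + (+0.03141) = 0.52486

0.5249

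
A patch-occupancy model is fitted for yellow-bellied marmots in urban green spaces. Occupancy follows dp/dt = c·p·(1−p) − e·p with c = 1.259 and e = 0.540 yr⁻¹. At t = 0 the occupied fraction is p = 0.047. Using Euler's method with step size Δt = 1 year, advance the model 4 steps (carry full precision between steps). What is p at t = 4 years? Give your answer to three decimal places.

0.290

Update rule: p ← p + [c·p·(1−p) − e·p]·Δt with Δt = 1.
p: 0.04700 → 0.07801  (Δp = +0.03101)
p: 0.07801 → 0.12644  (Δp = +0.04843)
p: 0.12644 → 0.19722  (Δp = +0.07078)
p: 0.19722 → 0.29006  (Δp = +0.09283)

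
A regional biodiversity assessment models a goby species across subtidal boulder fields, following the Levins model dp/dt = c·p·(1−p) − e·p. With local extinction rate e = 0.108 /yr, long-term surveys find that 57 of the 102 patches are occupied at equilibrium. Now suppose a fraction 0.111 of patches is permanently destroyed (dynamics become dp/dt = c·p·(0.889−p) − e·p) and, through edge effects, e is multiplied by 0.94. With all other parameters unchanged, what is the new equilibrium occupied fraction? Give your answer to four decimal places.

Observed p* = 57/102 = 0.55882.
Balance c(1−p*) = e gives c = e/(1 − 0.55882) = 0.108/0.44118 = 0.24480.
New p* = 0.889 − e/c = 0.889 − 0.10152/0.24480 = 0.47429.

0.4743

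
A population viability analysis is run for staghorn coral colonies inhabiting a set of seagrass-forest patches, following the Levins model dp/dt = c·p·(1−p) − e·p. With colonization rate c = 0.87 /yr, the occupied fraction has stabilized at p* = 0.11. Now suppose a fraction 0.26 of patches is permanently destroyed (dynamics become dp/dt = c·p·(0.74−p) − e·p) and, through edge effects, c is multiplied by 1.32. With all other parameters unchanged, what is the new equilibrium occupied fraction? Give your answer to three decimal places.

Balance c(1−p*) = e gives e = 0.87×(1 − 0.11000) = 0.77430.
New p* = 0.74 − e/c = 0.74 − 0.77430/1.14840 = 0.06576.

0.066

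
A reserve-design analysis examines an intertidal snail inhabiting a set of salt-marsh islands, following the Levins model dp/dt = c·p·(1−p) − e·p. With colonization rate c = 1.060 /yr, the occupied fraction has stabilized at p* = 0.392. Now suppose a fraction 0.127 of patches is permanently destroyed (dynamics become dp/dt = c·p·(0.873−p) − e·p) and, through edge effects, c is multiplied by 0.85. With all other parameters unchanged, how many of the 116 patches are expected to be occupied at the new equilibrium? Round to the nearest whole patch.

18

Balance c(1−p*) = e gives e = 1.060×(1 − 0.39200) = 0.64448.
New p* = 0.873 − e/c = 0.873 − 0.64448/0.90100 = 0.15771.
Expected occupied = 116 × 0.15771 = 18.29 ≈ 18.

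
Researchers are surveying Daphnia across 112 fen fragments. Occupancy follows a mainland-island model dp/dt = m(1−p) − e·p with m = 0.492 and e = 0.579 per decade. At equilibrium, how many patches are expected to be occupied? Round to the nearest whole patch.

51

p* = m/(m+e) = 0.492/1.0710 = 0.4594.
Expected occupied patches = N × p* = 112 × 0.4594 = 51.45 ≈ 51.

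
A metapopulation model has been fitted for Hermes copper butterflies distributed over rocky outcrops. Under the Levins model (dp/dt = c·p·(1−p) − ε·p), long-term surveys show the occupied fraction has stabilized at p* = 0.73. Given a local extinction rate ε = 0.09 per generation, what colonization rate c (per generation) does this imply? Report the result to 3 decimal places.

0.333

At equilibrium c(1−p*) = ε, so c = ε/(1−p*).
c = 0.09/(1 − 0.73) = 0.09/0.2700 = 0.3333.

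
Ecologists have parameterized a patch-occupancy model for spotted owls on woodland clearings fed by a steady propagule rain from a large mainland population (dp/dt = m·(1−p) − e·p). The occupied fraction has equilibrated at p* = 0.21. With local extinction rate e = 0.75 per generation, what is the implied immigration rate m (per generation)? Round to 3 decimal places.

At equilibrium m(1−p*) = e·p*, so m = e·p*/(1−p*).
m = 0.75 × 0.21 / 0.7900 = 0.1575/0.7900 = 0.1994.

0.199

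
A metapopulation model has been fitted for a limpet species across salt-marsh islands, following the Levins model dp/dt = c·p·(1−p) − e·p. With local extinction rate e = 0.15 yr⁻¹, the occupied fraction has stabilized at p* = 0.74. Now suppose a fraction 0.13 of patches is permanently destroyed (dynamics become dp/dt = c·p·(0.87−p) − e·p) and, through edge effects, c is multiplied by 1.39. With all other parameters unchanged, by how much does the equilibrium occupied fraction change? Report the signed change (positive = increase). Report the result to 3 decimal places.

Balance c(1−p*) = e gives c = e/(1 − 0.74000) = 0.15/0.26000 = 0.57692.
New p* = 0.87 − e/c = 0.87 − 0.15000/0.80192 = 0.68295.
Δp* = 0.68295 − 0.74000 = -0.05705.

-0.057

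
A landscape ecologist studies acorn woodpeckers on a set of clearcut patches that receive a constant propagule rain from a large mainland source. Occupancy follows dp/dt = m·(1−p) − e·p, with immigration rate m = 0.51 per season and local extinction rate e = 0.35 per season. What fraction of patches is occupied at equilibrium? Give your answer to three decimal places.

0.593

Setting dp/dt = 0: m − m·p* = e·p*, so m = (m+e)·p*.
p* = m/(m+e) = 0.51/(0.51+0.35) = 0.51/0.8600 = 0.5930.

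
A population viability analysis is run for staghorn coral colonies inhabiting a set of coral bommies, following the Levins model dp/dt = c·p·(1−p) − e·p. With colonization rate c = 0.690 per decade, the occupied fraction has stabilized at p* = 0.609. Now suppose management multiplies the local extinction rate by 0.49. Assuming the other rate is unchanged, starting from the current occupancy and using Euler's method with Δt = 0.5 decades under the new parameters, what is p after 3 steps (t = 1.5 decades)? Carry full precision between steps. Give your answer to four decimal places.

0.7152

Balance c(1−p*) = e gives e = 0.690×(1 − 0.60900) = 0.26979.
Starting from p₀ = 0.60900; update p ← p + (dp/dt)·Δt with the new parameters.
  1  |  dp/dt·Δt = +0.041897  |  p_1 = 0.650897
  2  |  dp/dt·Δt = +0.035371  |  p_2 = 0.686268
  3  |  dp/dt·Δt = +0.028919  |  p_3 = 0.715187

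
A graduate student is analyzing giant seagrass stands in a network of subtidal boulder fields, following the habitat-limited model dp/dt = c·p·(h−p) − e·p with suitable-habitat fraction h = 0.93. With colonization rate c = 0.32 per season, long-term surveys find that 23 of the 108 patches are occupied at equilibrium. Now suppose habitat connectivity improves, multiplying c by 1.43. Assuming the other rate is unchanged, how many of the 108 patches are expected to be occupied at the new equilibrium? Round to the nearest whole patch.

46

Observed p* = 23/108 = 0.21296.
Balance c(h−p*) = e gives e = 0.32×(0.93 − 0.21296) = 0.22945.
New p* = 0.93 − e/c = 0.93 − 0.22945/0.45760 = 0.42858.
Expected occupied = 108 × 0.42858 = 46.29 ≈ 46.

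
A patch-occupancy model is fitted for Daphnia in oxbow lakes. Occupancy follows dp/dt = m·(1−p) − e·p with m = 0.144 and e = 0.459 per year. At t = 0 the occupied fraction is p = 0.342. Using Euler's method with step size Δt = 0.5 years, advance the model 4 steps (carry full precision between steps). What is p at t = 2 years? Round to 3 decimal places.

0.263

Update rule: p ← p + [m·(1−p) − e·p]·Δt with Δt = 0.5.
  1  |  dp/dt·Δt = -0.031113  |  p_1 = 0.310887
  2  |  dp/dt·Δt = -0.021732  |  p_2 = 0.289155
  3  |  dp/dt·Δt = -0.015180  |  p_3 = 0.273974
  4  |  dp/dt·Δt = -0.010603  |  p_4 = 0.263371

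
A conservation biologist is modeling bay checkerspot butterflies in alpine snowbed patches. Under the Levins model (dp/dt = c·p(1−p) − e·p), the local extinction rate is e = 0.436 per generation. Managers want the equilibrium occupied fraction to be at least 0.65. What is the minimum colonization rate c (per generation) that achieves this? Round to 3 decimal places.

1.246

p* = 1 − e/c ≥ 0.65 requires e/c ≤ 0.3500, i.e. c ≥ e/0.3500.
c_min = 0.436/0.3500 = 1.2457.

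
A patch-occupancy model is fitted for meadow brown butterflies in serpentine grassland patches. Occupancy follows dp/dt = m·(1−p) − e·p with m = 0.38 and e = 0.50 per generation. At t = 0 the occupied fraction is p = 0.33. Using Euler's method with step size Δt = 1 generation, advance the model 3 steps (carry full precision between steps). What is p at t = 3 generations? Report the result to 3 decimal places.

Update rule: p ← p + [m·(1−p) − e·p]·Δt with Δt = 1.
p: 0.33000 → 0.41960  (Δp = +0.08960)
p: 0.41960 → 0.43035  (Δp = +0.01075)
p: 0.43035 → 0.43164  (Δp = +0.00129)

0.432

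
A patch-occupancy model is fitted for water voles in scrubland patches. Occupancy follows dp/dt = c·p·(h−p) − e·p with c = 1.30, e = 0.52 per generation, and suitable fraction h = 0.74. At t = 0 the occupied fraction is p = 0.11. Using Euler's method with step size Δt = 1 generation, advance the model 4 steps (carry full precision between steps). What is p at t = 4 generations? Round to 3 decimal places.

0.252

Update rule: p ← p + [c·p·(h−p) − e·p]·Δt with Δt = 1.
  1  |  dp/dt·Δt = +0.032890  |  p_1 = 0.142890
  2  |  dp/dt·Δt = +0.036615  |  p_2 = 0.179505
  3  |  dp/dt·Δt = +0.037453  |  p_3 = 0.216957
  4  |  dp/dt·Δt = +0.034704  |  p_4 = 0.251661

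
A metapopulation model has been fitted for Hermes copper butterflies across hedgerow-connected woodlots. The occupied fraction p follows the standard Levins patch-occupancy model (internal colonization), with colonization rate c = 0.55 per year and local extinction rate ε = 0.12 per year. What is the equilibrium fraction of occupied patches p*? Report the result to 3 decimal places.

0.782

Setting dp/dt = 0 and dividing through by p* gives c·(1−p*) = ε.
So p* = 1 − ε/c = 1 − 0.12/0.55 = 1 − 0.2182 = 0.7818.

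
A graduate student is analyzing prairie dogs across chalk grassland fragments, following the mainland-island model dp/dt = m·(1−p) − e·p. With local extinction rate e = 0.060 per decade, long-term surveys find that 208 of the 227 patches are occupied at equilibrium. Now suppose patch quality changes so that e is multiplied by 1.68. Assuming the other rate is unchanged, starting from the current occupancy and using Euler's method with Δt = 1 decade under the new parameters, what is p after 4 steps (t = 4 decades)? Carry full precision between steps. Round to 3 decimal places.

0.867

Observed p* = 208/227 = 0.91630.
Balance m(1−p*) = e·p* gives m = e·p*/(1−p*) = 0.060×0.91630/0.08370 = 0.65684.
Starting from p₀ = 0.91630; update p ← p + (dp/dt)·Δt with the new parameters.
t = 1: p = 0.91630 + (-0.03739) = 0.87891
t = 2: p = 0.87891 + (-0.00906) = 0.86985
t = 3: p = 0.86985 + (-0.00220) = 0.86766
t = 4: p = 0.86766 + (-0.00053) = 0.86713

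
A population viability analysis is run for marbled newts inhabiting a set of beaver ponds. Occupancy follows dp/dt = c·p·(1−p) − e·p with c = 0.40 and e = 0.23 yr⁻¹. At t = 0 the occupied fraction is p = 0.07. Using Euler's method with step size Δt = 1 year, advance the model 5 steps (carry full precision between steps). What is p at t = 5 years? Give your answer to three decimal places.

0.131

Update rule: p ← p + [c·p·(1−p) − e·p]·Δt with Δt = 1.
step 1: Δp = +0.00994, p = 0.07994
step 2: Δp = +0.01103, p = 0.09097
step 3: Δp = +0.01216, p = 0.10313
step 4: Δp = +0.01328, p = 0.11641
step 5: Δp = +0.01437, p = 0.13078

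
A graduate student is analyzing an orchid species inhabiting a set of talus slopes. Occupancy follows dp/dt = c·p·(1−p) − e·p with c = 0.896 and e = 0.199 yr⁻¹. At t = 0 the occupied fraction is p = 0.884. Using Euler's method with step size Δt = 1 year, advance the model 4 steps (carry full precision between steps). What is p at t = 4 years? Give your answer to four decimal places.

0.7785

Update rule: p ← p + [c·p·(1−p) − e·p]·Δt with Δt = 1.
t = 1: p = 0.88400 + (-0.08404) = 0.79996
t = 2: p = 0.79996 + (-0.01581) = 0.78415
t = 3: p = 0.78415 + (-0.00439) = 0.77976
t = 4: p = 0.77976 + (-0.00130) = 0.77846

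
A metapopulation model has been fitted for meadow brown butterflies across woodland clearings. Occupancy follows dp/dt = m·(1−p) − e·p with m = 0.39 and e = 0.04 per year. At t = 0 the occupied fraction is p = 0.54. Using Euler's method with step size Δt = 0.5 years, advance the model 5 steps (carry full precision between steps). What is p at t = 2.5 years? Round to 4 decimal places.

Update rule: p ← p + [m·(1−p) − e·p]·Δt with Δt = 0.5.
step 1: Δp = +0.07890, p = 0.61890
step 2: Δp = +0.06194, p = 0.68084
step 3: Δp = +0.04862, p = 0.72946
step 4: Δp = +0.03817, p = 0.76762
step 5: Δp = +0.02996, p = 0.79758

0.7976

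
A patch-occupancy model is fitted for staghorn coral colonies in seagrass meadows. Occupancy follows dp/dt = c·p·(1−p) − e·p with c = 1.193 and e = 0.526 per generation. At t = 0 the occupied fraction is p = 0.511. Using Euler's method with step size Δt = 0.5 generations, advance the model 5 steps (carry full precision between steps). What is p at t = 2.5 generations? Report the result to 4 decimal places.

Update rule: p ← p + [c·p·(1−p) − e·p]·Δt with Δt = 0.5.
  1  |  dp/dt·Δt = +0.014660  |  p_1 = 0.525660
  2  |  dp/dt·Δt = +0.010484  |  p_2 = 0.536144
  3  |  dp/dt·Δt = +0.007340  |  p_3 = 0.543484
  4  |  dp/dt·Δt = +0.005061  |  p_4 = 0.548545
  5  |  dp/dt·Δt = +0.003452  |  p_5 = 0.551997

0.5520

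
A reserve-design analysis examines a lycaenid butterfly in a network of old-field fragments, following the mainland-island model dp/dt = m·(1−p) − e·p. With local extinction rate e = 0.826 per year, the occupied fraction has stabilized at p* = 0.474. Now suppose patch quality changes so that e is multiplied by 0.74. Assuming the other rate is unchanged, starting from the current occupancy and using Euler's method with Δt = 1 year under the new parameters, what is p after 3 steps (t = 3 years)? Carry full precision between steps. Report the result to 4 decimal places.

0.5525

Balance m(1−p*) = e·p* gives m = e·p*/(1−p*) = 0.826×0.47400/0.52600 = 0.74434.
Starting from p₀ = 0.47400; update p ← p + (dp/dt)·Δt with the new parameters.
  1  |  dp/dt·Δt = +0.101796  |  p_1 = 0.575796
  2  |  dp/dt·Δt = -0.036197  |  p_2 = 0.539599
  3  |  dp/dt·Δt = +0.012871  |  p_3 = 0.552470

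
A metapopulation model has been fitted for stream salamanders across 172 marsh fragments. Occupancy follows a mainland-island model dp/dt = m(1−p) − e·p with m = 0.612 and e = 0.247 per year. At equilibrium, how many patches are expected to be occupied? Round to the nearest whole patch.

123

p* = m/(m+e) = 0.612/0.8590 = 0.7125.
Expected occupied patches = N × p* = 172 × 0.7125 = 122.54 ≈ 123.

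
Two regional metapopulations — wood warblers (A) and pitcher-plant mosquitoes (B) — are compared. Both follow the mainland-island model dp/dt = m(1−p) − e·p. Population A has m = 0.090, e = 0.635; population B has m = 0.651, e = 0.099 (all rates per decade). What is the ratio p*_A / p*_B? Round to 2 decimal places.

A: p*_A = m/(m+e) = 0.090/0.7250 = 0.1241.
B: p*_B = 0.651/0.7500 = 0.8680.
p*_A / p*_B = 0.1241/0.8680 = 0.1430.

0.14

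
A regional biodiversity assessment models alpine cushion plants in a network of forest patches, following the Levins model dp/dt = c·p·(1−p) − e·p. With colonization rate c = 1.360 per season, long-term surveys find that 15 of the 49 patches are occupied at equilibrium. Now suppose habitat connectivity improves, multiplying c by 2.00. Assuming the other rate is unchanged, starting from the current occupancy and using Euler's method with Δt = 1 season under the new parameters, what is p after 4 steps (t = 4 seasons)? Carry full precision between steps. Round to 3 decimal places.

0.675

Observed p* = 15/49 = 0.30612.
Balance c(1−p*) = e gives e = 1.360×(1 − 0.30612) = 0.94367.
Starting from p₀ = 0.30612; update p ← p + (dp/dt)·Δt with the new parameters.
p: 0.30612 → 0.59500  (Δp = +0.28888)
p: 0.59500 → 0.68897  (Δp = +0.09396)
p: 0.68897 → 0.62168  (Δp = -0.06728)
p: 0.62168 → 0.67474  (Δp = +0.05306)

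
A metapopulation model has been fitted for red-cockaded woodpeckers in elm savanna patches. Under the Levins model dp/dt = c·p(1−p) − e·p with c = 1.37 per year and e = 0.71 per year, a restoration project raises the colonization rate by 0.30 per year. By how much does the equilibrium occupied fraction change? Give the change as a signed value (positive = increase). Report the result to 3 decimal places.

Before: p* = 1 − 0.71/1.37 = 0.4818.
After the change, c = 1.67, e = 0.71, so p* = 1 − 0.71/1.67 = 0.5749.
Δp* = 0.5749 − 0.4818 = +0.0931.

0.093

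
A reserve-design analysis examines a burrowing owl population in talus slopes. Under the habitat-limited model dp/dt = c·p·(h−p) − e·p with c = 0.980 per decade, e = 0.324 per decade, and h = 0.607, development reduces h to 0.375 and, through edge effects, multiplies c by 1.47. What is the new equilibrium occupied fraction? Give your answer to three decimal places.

0.150

Before: p* = h − e/c = 0.607 − 0.324/0.980 = 0.607 − 0.3306 = 0.2764.
After: c = 1.4406, e = 0.324, h = 0.375; p* = 0.375 − 0.324/1.4406 = 0.1501.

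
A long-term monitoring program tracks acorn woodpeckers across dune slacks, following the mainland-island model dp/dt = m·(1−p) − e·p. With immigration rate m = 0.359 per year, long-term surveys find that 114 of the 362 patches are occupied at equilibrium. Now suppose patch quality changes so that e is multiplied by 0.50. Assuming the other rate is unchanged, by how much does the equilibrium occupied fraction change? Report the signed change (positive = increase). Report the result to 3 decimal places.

Observed p* = 114/362 = 0.31492.
Balance m(1−p*) = e·p* gives e = m(1−p*)/p* = 0.359×0.68508/0.31492 = 0.78097.
New p* = m/(m+e) = 0.35900/(0.35900+0.39049) = 0.47899.
Δp* = 0.47899 − 0.31492 = +0.16407.

0.164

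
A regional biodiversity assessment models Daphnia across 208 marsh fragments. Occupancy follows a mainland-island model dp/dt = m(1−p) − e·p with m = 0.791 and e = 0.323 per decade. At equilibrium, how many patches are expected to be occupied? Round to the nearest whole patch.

148

p* = m/(m+e) = 0.791/1.1140 = 0.7101.
Expected occupied patches = N × p* = 208 × 0.7101 = 147.69 ≈ 148.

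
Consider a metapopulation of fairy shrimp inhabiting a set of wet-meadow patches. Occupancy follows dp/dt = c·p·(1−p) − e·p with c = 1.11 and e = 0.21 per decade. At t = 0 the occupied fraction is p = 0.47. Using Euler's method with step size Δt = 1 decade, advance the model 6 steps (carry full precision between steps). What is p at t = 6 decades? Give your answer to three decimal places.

0.811

Update rule: p ← p + [c·p·(1−p) − e·p]·Δt with Δt = 1.
  1  |  dp/dt·Δt = +0.177801  |  p_1 = 0.647801
  2  |  dp/dt·Δt = +0.117214  |  p_2 = 0.765015
  3  |  dp/dt·Δt = +0.038889  |  p_3 = 0.803903
  4  |  dp/dt·Δt = +0.006164  |  p_4 = 0.810067
  5  |  dp/dt·Δt = +0.000669  |  p_5 = 0.810736
  6  |  dp/dt·Δt = +0.000067  |  p_6 = 0.810803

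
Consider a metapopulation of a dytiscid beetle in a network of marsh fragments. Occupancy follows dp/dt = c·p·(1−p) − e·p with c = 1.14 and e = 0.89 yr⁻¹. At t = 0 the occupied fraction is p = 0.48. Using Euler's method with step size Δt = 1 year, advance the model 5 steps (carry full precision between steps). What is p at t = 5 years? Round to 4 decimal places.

0.2433

Update rule: p ← p + [c·p·(1−p) − e·p]·Δt with Δt = 1.
  1  |  dp/dt·Δt = -0.142656  |  p_1 = 0.337344
  2  |  dp/dt·Δt = -0.045397  |  p_2 = 0.291947
  3  |  dp/dt·Δt = -0.024179  |  p_3 = 0.267768
  4  |  dp/dt·Δt = -0.014796  |  p_4 = 0.252972
  5  |  dp/dt·Δt = -0.009711  |  p_5 = 0.243261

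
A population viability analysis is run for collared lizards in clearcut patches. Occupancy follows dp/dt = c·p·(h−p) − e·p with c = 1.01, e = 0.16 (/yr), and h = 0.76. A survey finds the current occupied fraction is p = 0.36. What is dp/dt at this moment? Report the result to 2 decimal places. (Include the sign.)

Colonization term: c·p·(h−p) = 1.01×0.36×0.4000 = 0.14544.
Extinction term: e·p = 0.05760.
dp/dt = 0.14544 − 0.05760 = 0.08784.

0.09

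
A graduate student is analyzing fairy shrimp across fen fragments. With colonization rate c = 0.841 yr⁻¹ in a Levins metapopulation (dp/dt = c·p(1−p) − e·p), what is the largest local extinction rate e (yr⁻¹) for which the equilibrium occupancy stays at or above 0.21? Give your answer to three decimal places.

1 − e/c ≥ 0.21 ⇒ e ≤ c(1 − 0.21) = 0.841 × 0.7900.
e_max = 0.6644.

0.664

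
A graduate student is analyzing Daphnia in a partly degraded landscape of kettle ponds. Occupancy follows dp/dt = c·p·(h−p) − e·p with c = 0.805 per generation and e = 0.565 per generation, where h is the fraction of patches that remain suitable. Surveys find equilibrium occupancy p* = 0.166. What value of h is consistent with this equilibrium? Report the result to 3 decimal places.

At equilibrium c(h−p*) = e, so h = p* + e/c.
h = 0.166 + 0.565/0.805 = 0.166 + 0.7019 = 0.8679.

0.868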